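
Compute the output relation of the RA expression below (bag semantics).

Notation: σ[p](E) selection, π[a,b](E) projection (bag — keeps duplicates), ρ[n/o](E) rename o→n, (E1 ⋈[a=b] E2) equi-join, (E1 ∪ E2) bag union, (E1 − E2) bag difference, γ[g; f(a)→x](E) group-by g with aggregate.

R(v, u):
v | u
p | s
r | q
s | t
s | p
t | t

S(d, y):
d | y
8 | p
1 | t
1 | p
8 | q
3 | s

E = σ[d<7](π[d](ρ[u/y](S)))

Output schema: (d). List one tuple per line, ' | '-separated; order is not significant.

Per-node cardinality:
  S → 5
  ρ[u/y](S) → 5
  π[d](ρ[u/y](S)) → 5
  σ[d<7](π[d](ρ[u/y](S))) → 3

== RESULT ==
d
1
1
3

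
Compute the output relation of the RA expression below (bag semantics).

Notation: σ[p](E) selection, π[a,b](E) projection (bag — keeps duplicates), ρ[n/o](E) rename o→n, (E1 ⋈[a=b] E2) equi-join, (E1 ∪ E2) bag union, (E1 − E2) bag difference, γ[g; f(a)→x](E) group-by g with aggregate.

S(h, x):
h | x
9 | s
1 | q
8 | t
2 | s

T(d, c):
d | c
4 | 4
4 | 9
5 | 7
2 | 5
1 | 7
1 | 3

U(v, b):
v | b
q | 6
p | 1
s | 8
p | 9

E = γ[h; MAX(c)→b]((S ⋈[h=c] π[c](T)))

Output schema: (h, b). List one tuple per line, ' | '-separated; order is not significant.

Per-node cardinality:
  S → 4
  T → 6
  π[c](T) → 6
  (S ⋈[h=c] π[c](T)) → 1
  γ[h; MAX(c)→b]((S ⋈[h=c] π[c](T))) → 1

== RESULT ==
h | b
9 | 9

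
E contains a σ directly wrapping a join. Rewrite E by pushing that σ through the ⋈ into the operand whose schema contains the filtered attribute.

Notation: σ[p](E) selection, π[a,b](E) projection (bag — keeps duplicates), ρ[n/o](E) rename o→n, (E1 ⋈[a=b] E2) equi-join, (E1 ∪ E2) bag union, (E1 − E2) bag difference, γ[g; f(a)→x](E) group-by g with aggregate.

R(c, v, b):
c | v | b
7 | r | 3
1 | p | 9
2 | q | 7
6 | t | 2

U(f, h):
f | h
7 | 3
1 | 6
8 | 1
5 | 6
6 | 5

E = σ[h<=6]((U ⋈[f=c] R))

σ filters on h, owned by the left side.
E' = (σ[h<=6](U) ⋈[f=c] R)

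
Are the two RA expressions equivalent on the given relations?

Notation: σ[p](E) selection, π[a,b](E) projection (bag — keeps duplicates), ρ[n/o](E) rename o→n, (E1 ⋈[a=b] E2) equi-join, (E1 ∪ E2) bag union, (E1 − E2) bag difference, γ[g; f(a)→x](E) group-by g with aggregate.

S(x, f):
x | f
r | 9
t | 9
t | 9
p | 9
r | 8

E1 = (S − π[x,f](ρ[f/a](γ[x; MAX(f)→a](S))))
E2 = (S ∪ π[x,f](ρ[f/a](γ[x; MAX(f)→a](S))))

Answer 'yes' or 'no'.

E1 per-node cardinality:
  S → 5
  S → 5
  γ[x; MAX(f)→a](S) → 3
  ρ[f/a](γ[x; MAX(f)→a](S)) → 3
  π[x,f](ρ[f/a](γ[x; MAX(f)→a](S))) → 3
  (S − π[x,f](ρ[f/a](γ[x; MAX(f)→a](S)))) → 2
E2 per-node cardinality:
  S → 5
  S → 5
  γ[x; MAX(f)→a](S) → 3
  ρ[f/a](γ[x; MAX(f)→a](S)) → 3
  π[x,f](ρ[f/a](γ[x; MAX(f)→a](S))) → 3
  (S ∪ π[x,f](ρ[f/a](γ[x; MAX(f)→a](S)))) → 8

E1 result:
x | f
r | 8
t | 9
E2 result:
x | f
p | 9
p | 9
r | 8
r | 9
r | 9
t | 9
t | 9
t | 9
Witness: ('p', 9) appears 0× in E1 but 2× in E2.

no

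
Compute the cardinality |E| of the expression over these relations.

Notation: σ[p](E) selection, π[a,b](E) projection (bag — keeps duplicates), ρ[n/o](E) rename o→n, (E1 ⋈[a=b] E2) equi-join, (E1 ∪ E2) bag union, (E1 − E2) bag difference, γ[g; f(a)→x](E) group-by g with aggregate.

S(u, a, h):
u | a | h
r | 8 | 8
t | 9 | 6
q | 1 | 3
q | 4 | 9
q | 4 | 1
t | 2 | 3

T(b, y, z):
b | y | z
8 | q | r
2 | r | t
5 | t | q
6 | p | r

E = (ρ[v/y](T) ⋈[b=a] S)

Row counts bottom-up:
  T → 4
  ρ[v/y](T) → 4
  S → 6
  (ρ[v/y](T) ⋈[b=a] S) → 2

|E| = 2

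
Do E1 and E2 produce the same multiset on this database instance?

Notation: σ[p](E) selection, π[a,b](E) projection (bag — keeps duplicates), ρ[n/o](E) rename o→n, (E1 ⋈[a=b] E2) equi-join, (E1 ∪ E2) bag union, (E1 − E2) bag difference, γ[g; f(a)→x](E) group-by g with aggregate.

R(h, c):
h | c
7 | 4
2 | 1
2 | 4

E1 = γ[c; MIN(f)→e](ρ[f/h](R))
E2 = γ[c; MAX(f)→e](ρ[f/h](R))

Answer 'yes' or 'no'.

E1 per-node cardinality:
  R → 3
  ρ[f/h](R) → 3
  γ[c; MIN(f)→e](ρ[f/h](R)) → 2
E2 per-node cardinality:
  R → 3
  ρ[f/h](R) → 3
  γ[c; MAX(f)→e](ρ[f/h](R)) → 2

E1 result:
c | e
1 | 2
4 | 2
E2 result:
c | e
1 | 2
4 | 7
Witness: (4, 7) appears 0× in E1 but 1× in E2.

no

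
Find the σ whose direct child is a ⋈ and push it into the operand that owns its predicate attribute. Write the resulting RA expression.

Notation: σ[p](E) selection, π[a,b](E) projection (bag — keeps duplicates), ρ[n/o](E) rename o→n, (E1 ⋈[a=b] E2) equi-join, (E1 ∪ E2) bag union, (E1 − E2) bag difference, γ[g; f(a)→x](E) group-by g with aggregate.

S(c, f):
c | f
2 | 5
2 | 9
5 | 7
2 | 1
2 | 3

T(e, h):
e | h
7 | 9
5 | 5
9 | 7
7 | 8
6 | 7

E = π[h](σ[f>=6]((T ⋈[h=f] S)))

σ filters on f, owned by the right side.
E' = π[h]((T ⋈[h=f] σ[f>=6](S)))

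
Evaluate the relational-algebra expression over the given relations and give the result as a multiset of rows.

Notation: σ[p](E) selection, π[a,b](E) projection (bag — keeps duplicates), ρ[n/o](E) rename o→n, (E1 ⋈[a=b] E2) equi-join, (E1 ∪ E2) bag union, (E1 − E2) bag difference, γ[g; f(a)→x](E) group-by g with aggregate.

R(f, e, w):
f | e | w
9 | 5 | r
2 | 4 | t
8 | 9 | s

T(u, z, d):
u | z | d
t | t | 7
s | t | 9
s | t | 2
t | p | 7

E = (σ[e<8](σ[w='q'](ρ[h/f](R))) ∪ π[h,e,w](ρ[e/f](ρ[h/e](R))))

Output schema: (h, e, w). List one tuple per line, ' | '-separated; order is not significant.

Per-node cardinality:
  R → 3
  ρ[h/f](R) → 3
  σ[w='q'](ρ[h/f](R)) → 0
  σ[e<8](σ[w='q'](ρ[h/f](R))) → 0
  R → 3
  ρ[h/e](R) → 3
  ρ[e/f](ρ[h/e](R)) → 3
  π[h,e,w](ρ[e/f](ρ[h/e](R))) → 3
  (σ[e<8](σ[w='q'](ρ[h/f](R))) ∪ π[h,e,w](ρ[e/f](ρ[h/e](R)))) → 3

== RESULT ==
h | e | w
4 | 2 | t
5 | 9 | r
9 | 8 | s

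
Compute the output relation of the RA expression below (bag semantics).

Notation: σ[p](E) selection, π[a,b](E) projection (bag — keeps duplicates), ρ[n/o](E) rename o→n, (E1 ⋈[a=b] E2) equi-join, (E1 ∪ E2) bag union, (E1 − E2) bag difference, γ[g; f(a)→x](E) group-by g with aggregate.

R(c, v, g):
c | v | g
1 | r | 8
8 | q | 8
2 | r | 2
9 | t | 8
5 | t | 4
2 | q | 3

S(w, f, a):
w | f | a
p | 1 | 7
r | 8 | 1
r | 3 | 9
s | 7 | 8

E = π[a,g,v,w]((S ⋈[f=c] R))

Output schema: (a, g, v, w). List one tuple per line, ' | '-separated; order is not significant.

Stepwise |·|:
  S → 4
  R → 6
  (S ⋈[f=c] R) → 2
  π[a,g,v,w]((S ⋈[f=c] R)) → 2

== RESULT ==
a | g | v | w
1 | 8 | q | r
7 | 8 | r | p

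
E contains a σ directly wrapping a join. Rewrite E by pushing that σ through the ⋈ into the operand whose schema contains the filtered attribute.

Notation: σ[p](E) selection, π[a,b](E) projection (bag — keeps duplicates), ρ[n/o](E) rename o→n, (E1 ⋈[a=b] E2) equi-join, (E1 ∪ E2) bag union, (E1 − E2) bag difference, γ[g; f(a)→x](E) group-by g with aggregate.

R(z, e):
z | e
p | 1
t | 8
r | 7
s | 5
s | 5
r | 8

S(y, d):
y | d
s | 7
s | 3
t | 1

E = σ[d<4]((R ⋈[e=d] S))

σ filters on d, owned by the right side.
E' = (R ⋈[e=d] σ[d<4](S))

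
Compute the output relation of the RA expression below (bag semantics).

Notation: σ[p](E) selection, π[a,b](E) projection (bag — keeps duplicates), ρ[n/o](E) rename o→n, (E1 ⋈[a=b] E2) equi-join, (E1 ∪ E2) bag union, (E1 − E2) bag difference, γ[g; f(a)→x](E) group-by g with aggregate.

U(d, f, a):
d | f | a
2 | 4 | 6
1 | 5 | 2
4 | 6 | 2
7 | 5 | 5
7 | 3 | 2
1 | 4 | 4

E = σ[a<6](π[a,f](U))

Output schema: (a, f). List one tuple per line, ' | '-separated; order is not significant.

Subexpression sizes:
  U → 6
  π[a,f](U) → 6
  σ[a<6](π[a,f](U)) → 5

== RESULT ==
a | f
2 | 3
2 | 5
2 | 6
4 | 4
5 | 5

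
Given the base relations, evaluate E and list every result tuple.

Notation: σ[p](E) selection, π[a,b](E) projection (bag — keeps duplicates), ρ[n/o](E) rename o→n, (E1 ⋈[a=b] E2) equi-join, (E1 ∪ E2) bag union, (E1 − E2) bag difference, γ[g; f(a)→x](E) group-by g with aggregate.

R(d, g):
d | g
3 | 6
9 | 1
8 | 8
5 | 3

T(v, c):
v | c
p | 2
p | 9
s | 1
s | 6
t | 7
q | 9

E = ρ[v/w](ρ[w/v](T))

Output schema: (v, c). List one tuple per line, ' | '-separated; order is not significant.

Row counts bottom-up:
  T → 6
  ρ[w/v](T) → 6
  ρ[v/w](ρ[w/v](T)) → 6

== RESULT ==
v | c
p | 2
p | 9
q | 9
s | 1
s | 6
t | 7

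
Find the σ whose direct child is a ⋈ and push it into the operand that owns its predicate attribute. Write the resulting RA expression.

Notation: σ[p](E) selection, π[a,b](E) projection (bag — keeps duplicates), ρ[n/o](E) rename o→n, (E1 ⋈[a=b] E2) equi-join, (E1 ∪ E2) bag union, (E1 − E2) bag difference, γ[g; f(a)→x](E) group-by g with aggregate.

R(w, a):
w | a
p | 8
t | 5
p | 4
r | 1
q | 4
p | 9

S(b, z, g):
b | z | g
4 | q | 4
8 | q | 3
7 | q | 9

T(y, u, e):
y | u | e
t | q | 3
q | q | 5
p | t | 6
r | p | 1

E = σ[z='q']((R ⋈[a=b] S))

σ filters on z, owned by the right side.
E' = (R ⋈[a=b] σ[z='q'](S))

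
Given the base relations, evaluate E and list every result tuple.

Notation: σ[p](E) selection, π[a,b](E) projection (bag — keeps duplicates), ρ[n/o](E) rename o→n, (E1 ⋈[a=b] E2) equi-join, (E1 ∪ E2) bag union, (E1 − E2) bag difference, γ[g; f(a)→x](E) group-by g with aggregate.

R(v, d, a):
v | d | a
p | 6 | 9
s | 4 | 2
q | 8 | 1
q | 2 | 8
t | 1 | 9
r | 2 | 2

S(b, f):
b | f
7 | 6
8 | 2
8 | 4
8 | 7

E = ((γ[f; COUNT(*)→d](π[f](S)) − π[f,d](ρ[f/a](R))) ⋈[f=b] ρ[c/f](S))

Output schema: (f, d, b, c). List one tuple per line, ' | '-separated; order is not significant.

Stepwise |·|:
  S → 4
  π[f](S) → 4
  γ[f; COUNT(*)→d](π[f](S)) → 4
  R → 6
  ρ[f/a](R) → 6
  π[f,d](ρ[f/a](R)) → 6
  (γ[f; COUNT(*)→d](π[f](S)) − π[f,d](ρ[f/a](R))) → 4
  S → 4
  ρ[c/f](S) → 4
  ((γ[f; COUNT(*)→d](π[f](S)) − π[f,d](ρ[f/a](R))) ⋈[f=b] ρ[c/f](S)) → 1

== RESULT ==
f | d | b | c
7 | 1 | 7 | 6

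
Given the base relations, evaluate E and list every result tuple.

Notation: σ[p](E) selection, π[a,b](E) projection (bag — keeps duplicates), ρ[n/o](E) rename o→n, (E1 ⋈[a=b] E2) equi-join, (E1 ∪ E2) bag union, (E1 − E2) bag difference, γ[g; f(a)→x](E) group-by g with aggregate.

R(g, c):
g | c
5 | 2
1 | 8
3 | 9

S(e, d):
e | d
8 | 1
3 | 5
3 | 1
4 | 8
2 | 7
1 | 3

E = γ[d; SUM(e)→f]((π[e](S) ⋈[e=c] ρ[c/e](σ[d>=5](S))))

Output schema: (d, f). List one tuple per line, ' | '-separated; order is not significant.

Per-node cardinality:
  S → 6
  π[e](S) → 6
  S → 6
  σ[d>=5](S) → 3
  ρ[c/e](σ[d>=5](S)) → 3
  (π[e](S) ⋈[e=c] ρ[c/e](σ[d>=5](S))) → 4
  γ[d; SUM(e)→f]((π[e](S) ⋈[e=c] ρ[c/e](σ[d>=5](S)))) → 3

== RESULT ==
d | f
5 | 6
7 | 2
8 | 4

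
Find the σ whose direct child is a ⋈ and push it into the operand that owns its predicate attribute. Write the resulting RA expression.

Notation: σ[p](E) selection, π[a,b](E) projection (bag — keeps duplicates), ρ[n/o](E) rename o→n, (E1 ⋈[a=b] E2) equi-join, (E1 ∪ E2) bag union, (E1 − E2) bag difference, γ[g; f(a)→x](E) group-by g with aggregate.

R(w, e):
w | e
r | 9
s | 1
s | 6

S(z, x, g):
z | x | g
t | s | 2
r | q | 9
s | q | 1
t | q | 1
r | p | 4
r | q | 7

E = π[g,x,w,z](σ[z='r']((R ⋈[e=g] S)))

σ filters on z, owned by the right side.
E' = π[g,x,w,z]((R ⋈[e=g] σ[z='r'](S)))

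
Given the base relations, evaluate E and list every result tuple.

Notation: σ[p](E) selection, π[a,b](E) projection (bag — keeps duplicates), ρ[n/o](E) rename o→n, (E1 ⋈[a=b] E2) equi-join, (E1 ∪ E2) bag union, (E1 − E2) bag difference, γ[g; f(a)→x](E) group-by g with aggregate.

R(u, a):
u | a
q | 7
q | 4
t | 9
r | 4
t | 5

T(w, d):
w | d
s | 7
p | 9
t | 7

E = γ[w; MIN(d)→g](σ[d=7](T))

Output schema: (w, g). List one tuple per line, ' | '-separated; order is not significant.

Per-node cardinality:
  T → 3
  σ[d=7](T) → 2
  γ[w; MIN(d)→g](σ[d=7](T)) → 2

== RESULT ==
w | g
s | 7
t | 7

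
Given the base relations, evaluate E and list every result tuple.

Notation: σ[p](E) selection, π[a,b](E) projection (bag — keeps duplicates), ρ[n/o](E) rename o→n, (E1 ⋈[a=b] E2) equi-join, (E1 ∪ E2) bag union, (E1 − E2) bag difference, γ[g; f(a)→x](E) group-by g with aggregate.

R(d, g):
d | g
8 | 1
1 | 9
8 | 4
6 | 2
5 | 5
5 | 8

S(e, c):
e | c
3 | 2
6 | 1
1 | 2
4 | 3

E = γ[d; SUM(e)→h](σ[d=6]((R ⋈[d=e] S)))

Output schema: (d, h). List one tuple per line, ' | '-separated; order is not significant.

Row counts bottom-up:
  R → 6
  S → 4
  (R ⋈[d=e] S) → 2
  σ[d=6]((R ⋈[d=e] S)) → 1
  γ[d; SUM(e)→h](σ[d=6]((R ⋈[d=e] S))) → 1

== RESULT ==
d | h
6 | 6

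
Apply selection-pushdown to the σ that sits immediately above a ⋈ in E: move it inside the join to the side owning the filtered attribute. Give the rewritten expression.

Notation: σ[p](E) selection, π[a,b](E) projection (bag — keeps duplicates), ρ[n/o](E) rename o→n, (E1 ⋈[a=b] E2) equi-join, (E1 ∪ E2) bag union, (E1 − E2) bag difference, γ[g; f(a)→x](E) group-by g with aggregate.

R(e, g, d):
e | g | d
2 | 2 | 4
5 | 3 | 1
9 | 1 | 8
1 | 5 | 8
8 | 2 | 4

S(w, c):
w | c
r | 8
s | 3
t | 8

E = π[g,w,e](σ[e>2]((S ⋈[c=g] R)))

σ filters on e, owned by the right side.
E' = π[g,w,e]((S ⋈[c=g] σ[e>2](R)))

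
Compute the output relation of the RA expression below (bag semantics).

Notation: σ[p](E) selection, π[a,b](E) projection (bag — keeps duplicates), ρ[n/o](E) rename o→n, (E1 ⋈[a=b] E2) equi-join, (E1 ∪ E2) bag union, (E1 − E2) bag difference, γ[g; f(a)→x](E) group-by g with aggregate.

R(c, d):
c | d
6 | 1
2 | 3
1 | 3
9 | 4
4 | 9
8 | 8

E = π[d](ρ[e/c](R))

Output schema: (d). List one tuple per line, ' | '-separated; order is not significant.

Row counts bottom-up:
  R → 6
  ρ[e/c](R) → 6
  π[d](ρ[e/c](R)) → 6

== RESULT ==
d
1
3
3
4
8
9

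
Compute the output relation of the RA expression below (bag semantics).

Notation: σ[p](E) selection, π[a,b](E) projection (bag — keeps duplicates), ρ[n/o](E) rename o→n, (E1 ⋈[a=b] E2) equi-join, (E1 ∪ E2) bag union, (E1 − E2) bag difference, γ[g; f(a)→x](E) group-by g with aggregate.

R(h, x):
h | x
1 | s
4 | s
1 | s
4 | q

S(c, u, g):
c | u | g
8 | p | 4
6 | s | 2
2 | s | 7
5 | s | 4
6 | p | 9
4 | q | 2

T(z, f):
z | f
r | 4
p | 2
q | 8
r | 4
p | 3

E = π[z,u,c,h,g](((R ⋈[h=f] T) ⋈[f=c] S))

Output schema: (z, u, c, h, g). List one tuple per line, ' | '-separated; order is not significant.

Subexpression sizes:
  R → 4
  T → 5
  (R ⋈[h=f] T) → 4
  S → 6
  ((R ⋈[h=f] T) ⋈[f=c] S) → 4
  π[z,u,c,h,g](((R ⋈[h=f] T) ⋈[f=c] S)) → 4

== RESULT ==
z | u | c | h | g
r | q | 4 | 4 | 2
r | q | 4 | 4 | 2
r | q | 4 | 4 | 2
r | q | 4 | 4 | 2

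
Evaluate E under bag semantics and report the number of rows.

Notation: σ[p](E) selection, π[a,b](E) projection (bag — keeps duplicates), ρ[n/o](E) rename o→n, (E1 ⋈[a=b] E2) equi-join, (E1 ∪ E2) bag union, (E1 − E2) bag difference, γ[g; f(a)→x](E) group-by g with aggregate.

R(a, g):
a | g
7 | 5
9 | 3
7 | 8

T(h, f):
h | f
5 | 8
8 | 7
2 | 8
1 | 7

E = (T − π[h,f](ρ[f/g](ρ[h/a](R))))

Row counts bottom-up:
  T → 4
  R → 3
  ρ[h/a](R) → 3
  ρ[f/g](ρ[h/a](R)) → 3
  π[h,f](ρ[f/g](ρ[h/a](R))) → 3
  (T − π[h,f](ρ[f/g](ρ[h/a](R)))) → 4

|E| = 4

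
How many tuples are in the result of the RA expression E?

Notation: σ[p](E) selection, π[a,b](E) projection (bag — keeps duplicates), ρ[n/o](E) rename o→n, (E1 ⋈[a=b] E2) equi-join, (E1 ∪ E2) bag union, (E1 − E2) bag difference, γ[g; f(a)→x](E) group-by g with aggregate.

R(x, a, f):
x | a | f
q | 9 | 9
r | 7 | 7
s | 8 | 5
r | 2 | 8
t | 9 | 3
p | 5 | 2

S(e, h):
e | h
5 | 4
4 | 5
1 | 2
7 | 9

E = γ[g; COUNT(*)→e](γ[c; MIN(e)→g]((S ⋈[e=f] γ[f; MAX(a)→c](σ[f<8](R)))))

Per-node cardinality:
  S → 4
  R → 6
  σ[f<8](R) → 4
  γ[f; MAX(a)→c](σ[f<8](R)) → 4
  (S ⋈[e=f] γ[f; MAX(a)→c](σ[f<8](R))) → 2
  γ[c; MIN(e)→g]((S ⋈[e=f] γ[f; MAX(a)→c](σ[f<8](R)))) → 2
  γ[g; COUNT(*)→e](γ[c; MIN(e)→g]((S ⋈[e=f] γ[f; MAX(a)→c](σ[f<8](R))))) → 2

|E| = 2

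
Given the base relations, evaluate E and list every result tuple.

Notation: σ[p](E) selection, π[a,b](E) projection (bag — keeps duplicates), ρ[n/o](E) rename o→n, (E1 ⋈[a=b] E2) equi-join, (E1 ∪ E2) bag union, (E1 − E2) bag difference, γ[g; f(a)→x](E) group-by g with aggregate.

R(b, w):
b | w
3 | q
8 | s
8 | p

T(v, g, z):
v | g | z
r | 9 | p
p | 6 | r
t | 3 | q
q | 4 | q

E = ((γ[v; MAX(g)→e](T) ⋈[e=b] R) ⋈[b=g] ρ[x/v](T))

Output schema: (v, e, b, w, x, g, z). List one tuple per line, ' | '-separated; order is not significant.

Subexpression sizes:
  T → 4
  γ[v; MAX(g)→e](T) → 4
  R → 3
  (γ[v; MAX(g)→e](T) ⋈[e=b] R) → 1
  T → 4
  ρ[x/v](T) → 4
  ((γ[v; MAX(g)→e](T) ⋈[e=b] R) ⋈[b=g] ρ[x/v](T)) → 1

== RESULT ==
v | e | b | w | x | g | z
t | 3 | 3 | q | t | 3 | q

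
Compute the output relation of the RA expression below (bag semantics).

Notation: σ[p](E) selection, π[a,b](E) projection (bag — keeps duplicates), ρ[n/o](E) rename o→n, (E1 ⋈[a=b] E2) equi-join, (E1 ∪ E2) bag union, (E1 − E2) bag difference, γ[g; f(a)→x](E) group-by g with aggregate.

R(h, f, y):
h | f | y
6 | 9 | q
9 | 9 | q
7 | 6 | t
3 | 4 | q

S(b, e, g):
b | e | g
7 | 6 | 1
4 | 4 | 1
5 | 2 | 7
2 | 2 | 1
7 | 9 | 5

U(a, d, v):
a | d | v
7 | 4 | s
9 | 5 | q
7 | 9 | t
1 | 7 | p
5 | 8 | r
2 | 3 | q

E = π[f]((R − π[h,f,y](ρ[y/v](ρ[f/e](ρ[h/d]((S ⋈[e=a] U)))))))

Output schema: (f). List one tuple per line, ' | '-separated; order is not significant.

Per-node cardinality:
  R → 4
  S → 5
  U → 6
  (S ⋈[e=a] U) → 3
  ρ[h/d]((S ⋈[e=a] U)) → 3
  ρ[f/e](ρ[h/d]((S ⋈[e=a] U))) → 3
  ρ[y/v](ρ[f/e](ρ[h/d]((S ⋈[e=a] U)))) → 3
  π[h,f,y](ρ[y/v](ρ[f/e](ρ[h/d]((S ⋈[e=a] U))))) → 3
  (R − π[h,f,y](ρ[y/v](ρ[f/e](ρ[h/d]((S ⋈[e=a] U)))))) → 4
  π[f]((R − π[h,f,y](ρ[y/v](ρ[f/e](ρ[h/d]((S ⋈[e=a] U))))))) → 4

== RESULT ==
f
4
6
9
9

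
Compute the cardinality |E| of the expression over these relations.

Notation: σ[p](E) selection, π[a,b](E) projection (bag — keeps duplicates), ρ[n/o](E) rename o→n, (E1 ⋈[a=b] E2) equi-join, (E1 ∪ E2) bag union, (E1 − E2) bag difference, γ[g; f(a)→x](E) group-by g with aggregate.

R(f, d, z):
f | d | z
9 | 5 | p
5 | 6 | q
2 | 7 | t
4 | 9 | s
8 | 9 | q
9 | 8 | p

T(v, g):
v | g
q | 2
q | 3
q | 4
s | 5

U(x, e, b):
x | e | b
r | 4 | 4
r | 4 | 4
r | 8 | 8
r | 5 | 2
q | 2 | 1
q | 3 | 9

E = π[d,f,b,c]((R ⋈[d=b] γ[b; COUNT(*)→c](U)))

Per-node cardinality:
  R → 6
  U → 6
  γ[b; COUNT(*)→c](U) → 5
  (R ⋈[d=b] γ[b; COUNT(*)→c](U)) → 3
  π[d,f,b,c]((R ⋈[d=b] γ[b; COUNT(*)→c](U))) → 3

|E| = 3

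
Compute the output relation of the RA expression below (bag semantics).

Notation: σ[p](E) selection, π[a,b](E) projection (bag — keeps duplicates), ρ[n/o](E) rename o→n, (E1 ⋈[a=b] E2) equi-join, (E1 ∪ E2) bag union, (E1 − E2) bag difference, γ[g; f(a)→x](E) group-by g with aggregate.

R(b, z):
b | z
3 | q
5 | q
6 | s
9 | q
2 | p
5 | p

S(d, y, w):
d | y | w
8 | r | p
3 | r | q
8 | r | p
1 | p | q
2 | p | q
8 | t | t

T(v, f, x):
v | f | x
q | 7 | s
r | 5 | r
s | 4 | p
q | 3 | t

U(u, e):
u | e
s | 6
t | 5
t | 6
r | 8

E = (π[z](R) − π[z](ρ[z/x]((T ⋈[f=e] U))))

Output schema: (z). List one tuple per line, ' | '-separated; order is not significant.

Per-node cardinality:
  R → 6
  π[z](R) → 6
  T → 4
  U → 4
  (T ⋈[f=e] U) → 1
  ρ[z/x]((T ⋈[f=e] U)) → 1
  π[z](ρ[z/x]((T ⋈[f=e] U))) → 1
  (π[z](R) − π[z](ρ[z/x]((T ⋈[f=e] U)))) → 6

== RESULT ==
z
p
p
q
q
q
s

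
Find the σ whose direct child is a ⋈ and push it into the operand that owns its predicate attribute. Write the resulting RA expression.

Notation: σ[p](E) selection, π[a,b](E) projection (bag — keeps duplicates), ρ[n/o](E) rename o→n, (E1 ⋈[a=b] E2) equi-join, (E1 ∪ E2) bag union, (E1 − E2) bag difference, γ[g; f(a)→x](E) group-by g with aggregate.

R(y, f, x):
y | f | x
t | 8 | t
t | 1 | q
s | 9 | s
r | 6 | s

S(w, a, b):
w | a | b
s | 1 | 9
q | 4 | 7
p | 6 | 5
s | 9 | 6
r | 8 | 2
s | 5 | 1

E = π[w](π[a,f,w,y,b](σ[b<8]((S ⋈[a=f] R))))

σ filters on b, owned by the left side.
E' = π[w](π[a,f,w,y,b]((σ[b<8](S) ⋈[a=f] R)))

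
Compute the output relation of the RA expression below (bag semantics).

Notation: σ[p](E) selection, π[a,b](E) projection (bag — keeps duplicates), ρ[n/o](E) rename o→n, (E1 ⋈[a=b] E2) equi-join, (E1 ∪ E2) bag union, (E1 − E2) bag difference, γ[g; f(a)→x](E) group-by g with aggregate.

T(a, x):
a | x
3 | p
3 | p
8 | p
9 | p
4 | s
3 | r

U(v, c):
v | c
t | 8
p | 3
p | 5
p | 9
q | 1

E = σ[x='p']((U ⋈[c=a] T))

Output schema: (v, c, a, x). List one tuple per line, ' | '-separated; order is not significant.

Row counts bottom-up:
  U → 5
  T → 6
  (U ⋈[c=a] T) → 5
  σ[x='p']((U ⋈[c=a] T)) → 4

== RESULT ==
v | c | a | x
p | 3 | 3 | p
p | 3 | 3 | p
p | 9 | 9 | p
t | 8 | 8 | p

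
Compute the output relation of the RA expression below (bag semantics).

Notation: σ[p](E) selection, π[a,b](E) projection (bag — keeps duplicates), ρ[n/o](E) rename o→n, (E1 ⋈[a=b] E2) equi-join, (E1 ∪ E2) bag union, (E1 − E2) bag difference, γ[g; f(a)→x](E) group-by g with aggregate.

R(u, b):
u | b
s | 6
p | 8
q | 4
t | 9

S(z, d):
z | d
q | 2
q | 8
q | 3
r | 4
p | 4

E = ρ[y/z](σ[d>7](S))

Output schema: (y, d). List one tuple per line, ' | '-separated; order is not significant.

Subexpression sizes:
  S → 5
  σ[d>7](S) → 1
  ρ[y/z](σ[d>7](S)) → 1

== RESULT ==
y | d
q | 8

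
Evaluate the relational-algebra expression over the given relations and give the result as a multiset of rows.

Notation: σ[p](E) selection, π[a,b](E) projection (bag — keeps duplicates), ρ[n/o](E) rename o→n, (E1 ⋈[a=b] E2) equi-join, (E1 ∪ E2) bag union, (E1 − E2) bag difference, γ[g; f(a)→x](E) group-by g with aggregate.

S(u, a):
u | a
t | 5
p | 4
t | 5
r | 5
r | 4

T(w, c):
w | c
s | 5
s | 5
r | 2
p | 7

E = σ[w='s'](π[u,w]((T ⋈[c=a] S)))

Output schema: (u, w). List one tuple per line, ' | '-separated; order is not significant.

Row counts bottom-up:
  T → 4
  S → 5
  (T ⋈[c=a] S) → 6
  π[u,w]((T ⋈[c=a] S)) → 6
  σ[w='s'](π[u,w]((T ⋈[c=a] S))) → 6

== RESULT ==
u | w
r | s
r | s
t | s
t | s
t | s
t | s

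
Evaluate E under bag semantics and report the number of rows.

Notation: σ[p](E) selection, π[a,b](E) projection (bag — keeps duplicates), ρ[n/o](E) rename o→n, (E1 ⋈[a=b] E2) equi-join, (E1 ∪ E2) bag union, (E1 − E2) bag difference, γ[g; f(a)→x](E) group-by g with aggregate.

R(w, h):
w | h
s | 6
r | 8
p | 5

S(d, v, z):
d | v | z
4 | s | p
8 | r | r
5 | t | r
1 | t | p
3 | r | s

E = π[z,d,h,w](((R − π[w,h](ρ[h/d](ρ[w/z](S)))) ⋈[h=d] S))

Stepwise |·|:
  R → 3
  S → 5
  ρ[w/z](S) → 5
  ρ[h/d](ρ[w/z](S)) → 5
  π[w,h](ρ[h/d](ρ[w/z](S))) → 5
  (R − π[w,h](ρ[h/d](ρ[w/z](S)))) → 2
  S → 5
  ((R − π[w,h](ρ[h/d](ρ[w/z](S)))) ⋈[h=d] S) → 1
  π[z,d,h,w](((R − π[w,h](ρ[h/d](ρ[w/z](S)))) ⋈[h=d] S)) → 1

|E| = 1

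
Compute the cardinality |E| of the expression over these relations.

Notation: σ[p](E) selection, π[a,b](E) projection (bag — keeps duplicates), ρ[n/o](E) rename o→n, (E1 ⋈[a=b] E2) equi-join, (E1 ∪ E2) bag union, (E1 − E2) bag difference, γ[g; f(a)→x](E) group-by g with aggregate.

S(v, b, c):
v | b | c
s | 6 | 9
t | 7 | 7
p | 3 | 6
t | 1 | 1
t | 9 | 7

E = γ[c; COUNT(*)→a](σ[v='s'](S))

Row counts bottom-up:
  S → 5
  σ[v='s'](S) → 1
  γ[c; COUNT(*)→a](σ[v='s'](S)) → 1

|E| = 1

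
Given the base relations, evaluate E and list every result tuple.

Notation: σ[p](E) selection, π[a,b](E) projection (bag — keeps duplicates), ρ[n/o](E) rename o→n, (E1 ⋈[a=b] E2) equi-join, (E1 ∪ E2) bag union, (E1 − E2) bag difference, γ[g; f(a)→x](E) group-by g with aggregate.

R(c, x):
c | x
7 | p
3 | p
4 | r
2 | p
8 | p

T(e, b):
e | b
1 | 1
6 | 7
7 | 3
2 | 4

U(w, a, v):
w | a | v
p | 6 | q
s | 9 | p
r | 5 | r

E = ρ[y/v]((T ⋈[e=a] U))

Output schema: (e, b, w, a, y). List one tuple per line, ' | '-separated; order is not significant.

Row counts bottom-up:
  T → 4
  U → 3
  (T ⋈[e=a] U) → 1
  ρ[y/v]((T ⋈[e=a] U)) → 1

== RESULT ==
e | b | w | a | y
6 | 7 | p | 6 | q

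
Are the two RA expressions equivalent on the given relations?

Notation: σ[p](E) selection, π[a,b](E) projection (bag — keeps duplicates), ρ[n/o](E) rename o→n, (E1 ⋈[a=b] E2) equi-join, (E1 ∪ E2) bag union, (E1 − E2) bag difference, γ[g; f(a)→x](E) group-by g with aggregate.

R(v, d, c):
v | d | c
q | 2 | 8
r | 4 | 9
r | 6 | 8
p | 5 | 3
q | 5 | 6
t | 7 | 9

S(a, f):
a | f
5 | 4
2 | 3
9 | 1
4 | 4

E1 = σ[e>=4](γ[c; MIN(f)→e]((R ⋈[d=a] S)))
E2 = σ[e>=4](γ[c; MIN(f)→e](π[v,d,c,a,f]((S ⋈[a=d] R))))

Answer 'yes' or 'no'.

E1 row counts bottom-up:
  R → 6
  S → 4
  (R ⋈[d=a] S) → 4
  γ[c; MIN(f)→e]((R ⋈[d=a] S)) → 4
  σ[e>=4](γ[c; MIN(f)→e]((R ⋈[d=a] S))) → 3
E2 row counts bottom-up:
  S → 4
  R → 6
  (S ⋈[a=d] R) → 4
  π[v,d,c,a,f]((S ⋈[a=d] R)) → 4
  γ[c; MIN(f)→e](π[v,d,c,a,f]((S ⋈[a=d] R))) → 4
  σ[e>=4](γ[c; MIN(f)→e](π[v,d,c,a,f]((S ⋈[a=d] R)))) → 3

E1 and E2 produce the same multiset:
c | e
3 | 4
6 | 4
9 | 4

yes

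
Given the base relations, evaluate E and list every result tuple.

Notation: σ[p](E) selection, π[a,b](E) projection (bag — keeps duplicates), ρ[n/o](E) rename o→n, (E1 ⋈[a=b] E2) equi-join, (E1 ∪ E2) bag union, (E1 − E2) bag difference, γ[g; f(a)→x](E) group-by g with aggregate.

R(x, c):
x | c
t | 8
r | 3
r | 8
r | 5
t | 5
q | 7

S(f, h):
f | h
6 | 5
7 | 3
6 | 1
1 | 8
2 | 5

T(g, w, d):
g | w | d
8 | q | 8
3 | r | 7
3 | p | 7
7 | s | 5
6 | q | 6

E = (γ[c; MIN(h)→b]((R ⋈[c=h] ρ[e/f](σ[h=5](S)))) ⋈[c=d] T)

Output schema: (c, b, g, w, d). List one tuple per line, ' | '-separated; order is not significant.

Stepwise |·|:
  R → 6
  S → 5
  σ[h=5](S) → 2
  ρ[e/f](σ[h=5](S)) → 2
  (R ⋈[c=h] ρ[e/f](σ[h=5](S))) → 4
  γ[c; MIN(h)→b]((R ⋈[c=h] ρ[e/f](σ[h=5](S)))) → 1
  T → 5
  (γ[c; MIN(h)→b]((R ⋈[c=h] ρ[e/f](σ[h=5](S)))) ⋈[c=d] T) → 1

== RESULT ==
c | b | g | w | d
5 | 5 | 7 | s | 5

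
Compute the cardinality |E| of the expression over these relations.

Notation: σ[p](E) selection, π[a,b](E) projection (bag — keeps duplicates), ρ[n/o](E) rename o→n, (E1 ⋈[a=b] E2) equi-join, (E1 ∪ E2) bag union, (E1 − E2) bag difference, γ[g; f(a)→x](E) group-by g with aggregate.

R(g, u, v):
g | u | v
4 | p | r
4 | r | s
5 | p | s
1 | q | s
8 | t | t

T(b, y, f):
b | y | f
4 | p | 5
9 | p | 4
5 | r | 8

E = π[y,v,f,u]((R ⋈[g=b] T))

Stepwise |·|:
  R → 5
  T → 3
  (R ⋈[g=b] T) → 3
  π[y,v,f,u]((R ⋈[g=b] T)) → 3

|E| = 3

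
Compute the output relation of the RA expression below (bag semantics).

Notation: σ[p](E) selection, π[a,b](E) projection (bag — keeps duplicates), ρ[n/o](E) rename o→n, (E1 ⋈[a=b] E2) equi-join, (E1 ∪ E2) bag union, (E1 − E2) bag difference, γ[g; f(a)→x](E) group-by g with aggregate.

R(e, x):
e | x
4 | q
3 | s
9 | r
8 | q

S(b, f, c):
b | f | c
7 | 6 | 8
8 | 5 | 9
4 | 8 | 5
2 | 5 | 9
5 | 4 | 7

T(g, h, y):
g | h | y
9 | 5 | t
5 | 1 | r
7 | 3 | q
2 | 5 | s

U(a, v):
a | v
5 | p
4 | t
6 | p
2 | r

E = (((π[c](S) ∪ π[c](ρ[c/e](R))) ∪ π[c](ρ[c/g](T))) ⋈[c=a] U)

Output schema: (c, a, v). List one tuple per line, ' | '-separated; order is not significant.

Row counts bottom-up:
  S → 5
  π[c](S) → 5
  R → 4
  ρ[c/e](R) → 4
  π[c](ρ[c/e](R)) → 4
  (π[c](S) ∪ π[c](ρ[c/e](R))) → 9
  T → 4
  ρ[c/g](T) → 4
  π[c](ρ[c/g](T)) → 4
  ((π[c](S) ∪ π[c](ρ[c/e](R))) ∪ π[c](ρ[c/g](T))) → 13
  U → 4
  (((π[c](S) ∪ π[c](ρ[c/e](R))) ∪ π[c](ρ[c/g](T))) ⋈[c=a] U) → 4

== RESULT ==
c | a | v
2 | 2 | r
4 | 4 | t
5 | 5 | p
5 | 5 | p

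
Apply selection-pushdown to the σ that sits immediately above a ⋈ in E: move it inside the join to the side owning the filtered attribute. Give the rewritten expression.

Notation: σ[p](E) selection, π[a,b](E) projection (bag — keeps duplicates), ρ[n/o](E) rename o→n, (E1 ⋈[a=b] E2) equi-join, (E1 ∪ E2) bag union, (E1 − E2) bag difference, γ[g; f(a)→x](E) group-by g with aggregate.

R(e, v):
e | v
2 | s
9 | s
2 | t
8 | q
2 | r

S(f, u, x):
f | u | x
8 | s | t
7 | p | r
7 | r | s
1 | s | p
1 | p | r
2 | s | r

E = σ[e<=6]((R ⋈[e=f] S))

σ filters on e, owned by the left side.
E' = (σ[e<=6](R) ⋈[e=f] S)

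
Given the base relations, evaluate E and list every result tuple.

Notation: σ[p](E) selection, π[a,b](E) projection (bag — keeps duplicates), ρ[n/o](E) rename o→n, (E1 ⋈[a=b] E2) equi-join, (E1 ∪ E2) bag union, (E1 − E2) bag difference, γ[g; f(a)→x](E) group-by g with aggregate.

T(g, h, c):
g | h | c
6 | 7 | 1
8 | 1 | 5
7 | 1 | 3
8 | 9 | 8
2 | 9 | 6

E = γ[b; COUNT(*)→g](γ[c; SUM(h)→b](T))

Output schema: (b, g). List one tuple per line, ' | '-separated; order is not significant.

Stepwise |·|:
  T → 5
  γ[c; SUM(h)→b](T) → 5
  γ[b; COUNT(*)→g](γ[c; SUM(h)→b](T)) → 3

== RESULT ==
b | g
1 | 2
7 | 1
9 | 2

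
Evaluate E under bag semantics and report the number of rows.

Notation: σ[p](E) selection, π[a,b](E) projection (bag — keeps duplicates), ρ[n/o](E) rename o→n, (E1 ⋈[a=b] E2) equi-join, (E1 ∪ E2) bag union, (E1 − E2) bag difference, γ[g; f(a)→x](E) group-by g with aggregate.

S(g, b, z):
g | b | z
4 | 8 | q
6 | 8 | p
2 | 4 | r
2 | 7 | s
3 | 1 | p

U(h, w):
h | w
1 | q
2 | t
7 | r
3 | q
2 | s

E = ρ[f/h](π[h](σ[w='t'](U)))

Row counts bottom-up:
  U → 5
  σ[w='t'](U) → 1
  π[h](σ[w='t'](U)) → 1
  ρ[f/h](π[h](σ[w='t'](U))) → 1

|E| = 1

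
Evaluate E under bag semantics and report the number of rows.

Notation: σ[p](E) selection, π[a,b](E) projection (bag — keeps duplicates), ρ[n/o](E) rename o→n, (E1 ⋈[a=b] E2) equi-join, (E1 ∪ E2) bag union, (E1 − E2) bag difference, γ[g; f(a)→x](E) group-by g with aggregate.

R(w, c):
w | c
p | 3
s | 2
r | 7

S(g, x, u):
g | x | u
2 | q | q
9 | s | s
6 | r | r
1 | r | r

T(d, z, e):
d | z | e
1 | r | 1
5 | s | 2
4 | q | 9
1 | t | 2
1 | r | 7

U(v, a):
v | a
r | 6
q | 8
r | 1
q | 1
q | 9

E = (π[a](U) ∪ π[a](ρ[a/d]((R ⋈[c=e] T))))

Row counts bottom-up:
  U → 5
  π[a](U) → 5
  R → 3
  T → 5
  (R ⋈[c=e] T) → 3
  ρ[a/d]((R ⋈[c=e] T)) → 3
  π[a](ρ[a/d]((R ⋈[c=e] T))) → 3
  (π[a](U) ∪ π[a](ρ[a/d]((R ⋈[c=e] T)))) → 8

|E| = 8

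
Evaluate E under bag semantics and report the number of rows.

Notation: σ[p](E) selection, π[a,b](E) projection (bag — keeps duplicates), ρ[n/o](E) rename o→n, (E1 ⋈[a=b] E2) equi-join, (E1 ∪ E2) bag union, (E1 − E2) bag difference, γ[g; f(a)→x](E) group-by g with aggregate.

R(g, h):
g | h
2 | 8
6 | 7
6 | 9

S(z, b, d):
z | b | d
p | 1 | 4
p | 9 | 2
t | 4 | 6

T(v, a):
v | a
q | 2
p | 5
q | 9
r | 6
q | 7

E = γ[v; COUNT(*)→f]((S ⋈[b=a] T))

Row counts bottom-up:
  S → 3
  T → 5
  (S ⋈[b=a] T) → 1
  γ[v; COUNT(*)→f]((S ⋈[b=a] T)) → 1

|E| = 1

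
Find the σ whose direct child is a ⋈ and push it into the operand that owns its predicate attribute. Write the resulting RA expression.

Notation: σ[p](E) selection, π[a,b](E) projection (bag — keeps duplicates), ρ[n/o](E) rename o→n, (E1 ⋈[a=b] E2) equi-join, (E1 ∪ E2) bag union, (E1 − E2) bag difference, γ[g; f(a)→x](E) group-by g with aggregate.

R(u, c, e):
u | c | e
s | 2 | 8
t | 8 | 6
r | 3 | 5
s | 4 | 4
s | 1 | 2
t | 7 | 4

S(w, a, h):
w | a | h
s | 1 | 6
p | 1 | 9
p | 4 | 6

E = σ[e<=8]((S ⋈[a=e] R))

σ filters on e, owned by the right side.
E' = (S ⋈[a=e] σ[e<=8](R))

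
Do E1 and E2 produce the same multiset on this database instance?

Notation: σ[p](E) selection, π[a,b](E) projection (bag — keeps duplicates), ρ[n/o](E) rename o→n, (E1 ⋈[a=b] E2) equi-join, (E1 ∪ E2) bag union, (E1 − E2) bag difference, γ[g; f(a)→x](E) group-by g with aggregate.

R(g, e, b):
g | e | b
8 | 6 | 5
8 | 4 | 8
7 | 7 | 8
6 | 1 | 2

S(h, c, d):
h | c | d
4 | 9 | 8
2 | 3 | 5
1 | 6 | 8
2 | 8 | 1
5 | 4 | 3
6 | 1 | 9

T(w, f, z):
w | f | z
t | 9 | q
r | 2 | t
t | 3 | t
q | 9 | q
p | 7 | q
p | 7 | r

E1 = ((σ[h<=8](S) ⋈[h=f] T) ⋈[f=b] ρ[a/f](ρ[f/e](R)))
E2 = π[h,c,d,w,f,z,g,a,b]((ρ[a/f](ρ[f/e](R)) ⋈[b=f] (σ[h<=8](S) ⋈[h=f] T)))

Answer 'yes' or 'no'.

E1 subexpression sizes:
  S → 6
  σ[h<=8](S) → 6
  T → 6
  (σ[h<=8](S) ⋈[h=f] T) → 2
  R → 4
  ρ[f/e](R) → 4
  ρ[a/f](ρ[f/e](R)) → 4
  ((σ[h<=8](S) ⋈[h=f] T) ⋈[f=b] ρ[a/f](ρ[f/e](R))) → 2
E2 subexpression sizes:
  R → 4
  ρ[f/e](R) → 4
  ρ[a/f](ρ[f/e](R)) → 4
  S → 6
  σ[h<=8](S) → 6
  T → 6
  (σ[h<=8](S) ⋈[h=f] T) → 2
  (ρ[a/f](ρ[f/e](R)) ⋈[b=f] (σ[h<=8](S) ⋈[h=f] T)) → 2
  π[h,c,d,w,f,z,g,a,b]((ρ[a/f](ρ[f/e](R)) ⋈[b=f] (σ[h<=8](S) ⋈[h=f] T))) → 2

E1 and E2 produce the same multiset:
h | c | d | w | f | z | g | a | b
2 | 3 | 5 | r | 2 | t | 6 | 1 | 2
2 | 8 | 1 | r | 2 | t | 6 | 1 | 2

yes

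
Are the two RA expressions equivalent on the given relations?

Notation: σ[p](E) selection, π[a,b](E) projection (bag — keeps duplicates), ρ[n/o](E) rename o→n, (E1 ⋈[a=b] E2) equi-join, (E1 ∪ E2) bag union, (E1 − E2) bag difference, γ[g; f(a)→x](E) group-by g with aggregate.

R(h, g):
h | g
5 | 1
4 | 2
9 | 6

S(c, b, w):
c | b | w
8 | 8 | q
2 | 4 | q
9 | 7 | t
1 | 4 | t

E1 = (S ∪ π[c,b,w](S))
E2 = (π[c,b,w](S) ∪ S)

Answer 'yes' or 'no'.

E1 subexpression sizes:
  S → 4
  S → 4
  π[c,b,w](S) → 4
  (S ∪ π[c,b,w](S)) → 8
E2 subexpression sizes:
  S → 4
  π[c,b,w](S) → 4
  S → 4
  (π[c,b,w](S) ∪ S) → 8

E1 and E2 produce the same multiset:
c | b | w
1 | 4 | t
1 | 4 | t
2 | 4 | q
2 | 4 | q
8 | 8 | q
8 | 8 | q
9 | 7 | t
9 | 7 | t

yes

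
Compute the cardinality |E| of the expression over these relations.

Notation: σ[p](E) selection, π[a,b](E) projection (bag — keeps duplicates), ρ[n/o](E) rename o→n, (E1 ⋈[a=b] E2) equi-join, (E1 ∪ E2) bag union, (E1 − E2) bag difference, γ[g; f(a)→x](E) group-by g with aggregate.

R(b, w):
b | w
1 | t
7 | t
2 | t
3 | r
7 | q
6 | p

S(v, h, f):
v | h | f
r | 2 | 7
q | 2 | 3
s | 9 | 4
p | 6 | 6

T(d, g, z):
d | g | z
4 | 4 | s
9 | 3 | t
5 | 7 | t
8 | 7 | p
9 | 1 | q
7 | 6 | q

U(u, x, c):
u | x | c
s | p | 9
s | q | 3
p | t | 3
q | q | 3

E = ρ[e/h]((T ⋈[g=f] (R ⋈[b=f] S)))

Per-node cardinality:
  T → 6
  R → 6
  S → 4
  (R ⋈[b=f] S) → 4
  (T ⋈[g=f] (R ⋈[b=f] S)) → 6
  ρ[e/h]((T ⋈[g=f] (R ⋈[b=f] S))) → 6

|E| = 6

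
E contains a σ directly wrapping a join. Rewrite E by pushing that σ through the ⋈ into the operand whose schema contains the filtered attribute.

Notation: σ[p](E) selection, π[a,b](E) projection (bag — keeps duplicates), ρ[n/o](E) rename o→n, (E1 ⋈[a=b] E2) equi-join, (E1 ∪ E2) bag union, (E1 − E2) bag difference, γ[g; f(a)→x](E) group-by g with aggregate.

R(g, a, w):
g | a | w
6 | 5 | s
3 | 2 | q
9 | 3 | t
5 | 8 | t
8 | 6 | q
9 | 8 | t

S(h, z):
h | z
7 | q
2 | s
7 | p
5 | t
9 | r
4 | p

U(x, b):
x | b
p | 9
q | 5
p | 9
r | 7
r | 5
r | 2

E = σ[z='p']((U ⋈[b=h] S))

σ filters on z, owned by the right side.
E' = (U ⋈[b=h] σ[z='p'](S))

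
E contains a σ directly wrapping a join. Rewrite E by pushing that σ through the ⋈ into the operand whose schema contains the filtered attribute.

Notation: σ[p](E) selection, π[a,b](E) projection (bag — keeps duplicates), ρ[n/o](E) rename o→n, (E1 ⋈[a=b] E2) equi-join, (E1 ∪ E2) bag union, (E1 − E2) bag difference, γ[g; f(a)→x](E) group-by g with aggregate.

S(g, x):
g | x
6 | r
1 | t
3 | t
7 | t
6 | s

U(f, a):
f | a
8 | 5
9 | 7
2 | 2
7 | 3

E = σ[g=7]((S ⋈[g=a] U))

σ filters on g, owned by the left side.
E' = (σ[g=7](S) ⋈[g=a] U)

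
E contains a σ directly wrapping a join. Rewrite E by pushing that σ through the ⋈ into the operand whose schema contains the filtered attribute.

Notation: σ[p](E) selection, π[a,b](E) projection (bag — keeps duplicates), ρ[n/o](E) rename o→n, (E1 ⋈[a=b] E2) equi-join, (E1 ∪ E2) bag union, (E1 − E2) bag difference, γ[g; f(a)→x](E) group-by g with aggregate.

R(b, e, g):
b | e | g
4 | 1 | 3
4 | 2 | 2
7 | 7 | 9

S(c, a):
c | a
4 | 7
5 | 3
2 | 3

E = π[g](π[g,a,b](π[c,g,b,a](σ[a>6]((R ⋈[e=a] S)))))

σ filters on a, owned by the right side.
E' = π[g](π[g,a,b](π[c,g,b,a]((R ⋈[e=a] σ[a>6](S)))))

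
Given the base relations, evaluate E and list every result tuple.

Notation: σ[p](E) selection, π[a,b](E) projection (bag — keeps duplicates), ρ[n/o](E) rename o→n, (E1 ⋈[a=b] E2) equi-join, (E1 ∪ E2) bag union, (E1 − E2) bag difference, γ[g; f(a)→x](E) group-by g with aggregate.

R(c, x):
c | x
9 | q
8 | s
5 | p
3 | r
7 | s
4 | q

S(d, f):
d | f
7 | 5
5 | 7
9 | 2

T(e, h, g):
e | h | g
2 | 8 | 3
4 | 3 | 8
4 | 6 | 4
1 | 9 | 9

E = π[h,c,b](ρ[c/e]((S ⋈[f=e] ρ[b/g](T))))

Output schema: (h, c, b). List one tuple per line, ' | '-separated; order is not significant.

Subexpression sizes:
  S → 3
  T → 4
  ρ[b/g](T) → 4
  (S ⋈[f=e] ρ[b/g](T)) → 1
  ρ[c/e]((S ⋈[f=e] ρ[b/g](T))) → 1
  π[h,c,b](ρ[c/e]((S ⋈[f=e] ρ[b/g](T)))) → 1

== RESULT ==
h | c | b
8 | 2 | 3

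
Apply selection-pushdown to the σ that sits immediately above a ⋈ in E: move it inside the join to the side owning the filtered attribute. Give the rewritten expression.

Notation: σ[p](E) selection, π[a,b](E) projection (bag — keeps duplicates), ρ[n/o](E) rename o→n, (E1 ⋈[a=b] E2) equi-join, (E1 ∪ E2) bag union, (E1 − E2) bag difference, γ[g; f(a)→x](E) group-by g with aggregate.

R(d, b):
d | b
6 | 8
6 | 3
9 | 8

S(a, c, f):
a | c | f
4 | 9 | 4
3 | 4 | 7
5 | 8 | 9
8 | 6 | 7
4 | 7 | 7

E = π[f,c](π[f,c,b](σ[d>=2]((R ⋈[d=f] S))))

σ filters on d, owned by the left side.
E' = π[f,c](π[f,c,b]((σ[d>=2](R) ⋈[d=f] S)))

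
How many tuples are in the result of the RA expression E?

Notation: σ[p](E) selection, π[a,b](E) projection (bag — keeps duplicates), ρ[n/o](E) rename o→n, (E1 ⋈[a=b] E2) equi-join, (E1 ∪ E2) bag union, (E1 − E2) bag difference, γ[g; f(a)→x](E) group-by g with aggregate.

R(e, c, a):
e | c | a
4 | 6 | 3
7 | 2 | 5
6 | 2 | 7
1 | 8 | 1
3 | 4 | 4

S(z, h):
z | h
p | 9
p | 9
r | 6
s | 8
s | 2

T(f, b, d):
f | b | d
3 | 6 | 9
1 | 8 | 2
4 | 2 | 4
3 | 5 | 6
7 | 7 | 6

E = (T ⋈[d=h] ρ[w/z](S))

Subexpression sizes:
  T → 5
  S → 5
  ρ[w/z](S) → 5
  (T ⋈[d=h] ρ[w/z](S)) → 5

|E| = 5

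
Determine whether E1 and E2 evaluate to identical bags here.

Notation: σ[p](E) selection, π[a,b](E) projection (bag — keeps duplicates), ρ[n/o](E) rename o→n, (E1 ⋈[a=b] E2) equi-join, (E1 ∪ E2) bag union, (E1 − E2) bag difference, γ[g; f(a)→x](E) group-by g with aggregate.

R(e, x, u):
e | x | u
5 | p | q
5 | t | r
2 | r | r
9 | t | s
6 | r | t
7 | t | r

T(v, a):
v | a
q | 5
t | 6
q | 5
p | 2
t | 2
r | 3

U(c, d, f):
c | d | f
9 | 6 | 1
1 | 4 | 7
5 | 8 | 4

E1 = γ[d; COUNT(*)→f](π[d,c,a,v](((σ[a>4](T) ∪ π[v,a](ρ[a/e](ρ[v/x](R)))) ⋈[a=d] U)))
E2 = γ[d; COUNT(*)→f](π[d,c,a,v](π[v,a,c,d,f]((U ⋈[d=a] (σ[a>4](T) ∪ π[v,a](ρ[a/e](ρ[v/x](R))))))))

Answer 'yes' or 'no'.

E1 stepwise |·|:
  T → 6
  σ[a>4](T) → 3
  R → 6
  ρ[v/x](R) → 6
  ρ[a/e](ρ[v/x](R)) → 6
  π[v,a](ρ[a/e](ρ[v/x](R))) → 6
  (σ[a>4](T) ∪ π[v,a](ρ[a/e](ρ[v/x](R)))) → 9
  U → 3
  ((σ[a>4](T) ∪ π[v,a](ρ[a/e](ρ[v/x](R)))) ⋈[a=d] U) → 2
  π[d,c,a,v](((σ[a>4](T) ∪ π[v,a](ρ[a/e](ρ[v/x](R)))) ⋈[a=d] U)) → 2
  γ[d; COUNT(*)→f](π[d,c,a,v](((σ[a>4](T) ∪ π[v,a](ρ[a/e](ρ[v/x](R)))) ⋈[a=d] U))) → 1
E2 stepwise |·|:
  U → 3
  T → 6
  σ[a>4](T) → 3
  R → 6
  ρ[v/x](R) → 6
  ρ[a/e](ρ[v/x](R)) → 6
  π[v,a](ρ[a/e](ρ[v/x](R))) → 6
  (σ[a>4](T) ∪ π[v,a](ρ[a/e](ρ[v/x](R)))) → 9
  (U ⋈[d=a] (σ[a>4](T) ∪ π[v,a](ρ[a/e](ρ[v/x](R))))) → 2
  π[v,a,c,d,f]((U ⋈[d=a] (σ[a>4](T) ∪ π[v,a](ρ[a/e](ρ[v/x](R)))))) → 2
  π[d,c,a,v](π[v,a,c,d,f]((U ⋈[d=a] (σ[a>4](T) ∪ π[v,a](ρ[a/e](ρ[v/x](R))))))) → 2
  γ[d; COUNT(*)→f](π[d,c,a,v](π[v,a,c,d,f]((U ⋈[d=a] (σ[a>4](T) ∪ π[v,a](ρ[a/e](ρ[v/x](R)))))))) → 1

E1 and E2 produce the same multiset:
d | f
6 | 2

yes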